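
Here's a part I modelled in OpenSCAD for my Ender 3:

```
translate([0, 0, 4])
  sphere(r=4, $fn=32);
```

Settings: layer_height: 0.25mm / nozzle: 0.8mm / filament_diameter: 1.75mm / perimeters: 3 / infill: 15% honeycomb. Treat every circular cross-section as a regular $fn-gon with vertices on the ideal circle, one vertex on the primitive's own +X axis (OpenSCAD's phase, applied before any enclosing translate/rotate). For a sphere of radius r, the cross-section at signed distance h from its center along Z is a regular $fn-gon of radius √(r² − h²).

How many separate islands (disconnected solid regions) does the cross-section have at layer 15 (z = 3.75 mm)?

1

At z = 3.75 mm: the sphere: section is a regular 32-gon, circumradius = √(r²−h²) = √(4²−0.25²) = 3.992. Overall, the cross-section is a single solid region. Island count = 1.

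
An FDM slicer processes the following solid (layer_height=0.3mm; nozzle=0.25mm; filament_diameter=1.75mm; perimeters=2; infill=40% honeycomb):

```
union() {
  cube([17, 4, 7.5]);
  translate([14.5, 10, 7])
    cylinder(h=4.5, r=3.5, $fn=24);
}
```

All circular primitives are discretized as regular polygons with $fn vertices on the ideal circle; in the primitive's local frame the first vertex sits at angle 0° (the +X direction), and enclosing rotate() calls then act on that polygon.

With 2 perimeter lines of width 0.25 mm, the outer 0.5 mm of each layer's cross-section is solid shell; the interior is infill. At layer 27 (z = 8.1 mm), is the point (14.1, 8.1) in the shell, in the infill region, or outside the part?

infill

At z = 8.1 mm: the cube is not intersected at this z (z outside [0, 7.5]); the r=3.5 cylinder at (14.5, 10) contributes a regular 24-gon of circumradius 3.5; Combining (union): only the r=3.5 cylinder at (14.5, 10) is present, so the union is just that shape — 1 connected region. Overall, the cross-section is a single solid region. The nearest boundary edge runs (13.59, 6.62)→(14.50, 6.50); distance from the point to it = 1.53 mm. The point is inside the cross-section and 1.53 mm from the nearest boundary — more than the 0.5 mm shell width (2 × 0.25), so it's in the infill interior.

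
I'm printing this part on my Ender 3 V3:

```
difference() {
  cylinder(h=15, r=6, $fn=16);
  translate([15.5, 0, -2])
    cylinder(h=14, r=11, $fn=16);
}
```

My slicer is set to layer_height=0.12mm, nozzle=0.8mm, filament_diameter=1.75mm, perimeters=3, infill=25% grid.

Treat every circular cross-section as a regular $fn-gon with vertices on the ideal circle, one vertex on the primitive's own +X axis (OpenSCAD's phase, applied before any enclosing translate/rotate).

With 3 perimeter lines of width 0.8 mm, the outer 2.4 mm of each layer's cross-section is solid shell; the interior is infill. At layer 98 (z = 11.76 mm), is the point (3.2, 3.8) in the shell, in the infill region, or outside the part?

At z = 11.76 mm: the cylinder: section is a regular 16-gon, circumradius r=6; the r=11 cylinder at (15.5, 0) contributes a regular 16-gon of circumradius 11; Taking the first minus the rest: starting from the r=6 cylinder, the r=11 cylinder at (15.5, 0) partially overlaps it — only the 5.19 mm² overlap (of its 370.44 mm²) is removed, clipping the outline — 1 connected region. Overall, the cross-section is a single solid region. The nearest boundary edge runs (2.30, 5.54)→(4.24, 4.24); distance from the point to it = 0.95 mm. The point is inside the cross-section, 0.95 mm from the nearest boundary — within the 2.4 mm shell band (3 × 0.8).

shell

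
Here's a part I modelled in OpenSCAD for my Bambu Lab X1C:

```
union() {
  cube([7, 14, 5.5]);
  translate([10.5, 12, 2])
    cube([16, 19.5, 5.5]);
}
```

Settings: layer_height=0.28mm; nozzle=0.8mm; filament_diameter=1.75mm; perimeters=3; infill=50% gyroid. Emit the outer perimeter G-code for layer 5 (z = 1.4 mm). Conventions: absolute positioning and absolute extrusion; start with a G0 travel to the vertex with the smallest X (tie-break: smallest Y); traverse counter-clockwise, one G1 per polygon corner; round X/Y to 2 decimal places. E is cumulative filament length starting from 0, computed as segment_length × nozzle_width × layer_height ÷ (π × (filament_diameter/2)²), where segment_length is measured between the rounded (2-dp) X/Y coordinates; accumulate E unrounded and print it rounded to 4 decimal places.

G0 X0.00 Y0.00 Z1.40
G1 X7.00 Y0.00 E0.6519
G1 X7.00 Y14.00 E1.9557
G1 X0.00 Y14.00 E2.6076
G1 X0.00 Y0.00 E3.9114

At z = 1.4 mm: the cube (footprint 7×14) is included at this height; the cube at (10.5, 12) is absent (z outside [2, 7.5]); Combining (union): only the 7×14 cube is present, so the union is just that shape — 1 connected region. The outline is a single polygon with 4 vertices. Extrusion per mm of travel: 0.8 × 0.28 / (π × 0.875²) = 0.093128. Accumulating E over each segment gives final E = 3.9114.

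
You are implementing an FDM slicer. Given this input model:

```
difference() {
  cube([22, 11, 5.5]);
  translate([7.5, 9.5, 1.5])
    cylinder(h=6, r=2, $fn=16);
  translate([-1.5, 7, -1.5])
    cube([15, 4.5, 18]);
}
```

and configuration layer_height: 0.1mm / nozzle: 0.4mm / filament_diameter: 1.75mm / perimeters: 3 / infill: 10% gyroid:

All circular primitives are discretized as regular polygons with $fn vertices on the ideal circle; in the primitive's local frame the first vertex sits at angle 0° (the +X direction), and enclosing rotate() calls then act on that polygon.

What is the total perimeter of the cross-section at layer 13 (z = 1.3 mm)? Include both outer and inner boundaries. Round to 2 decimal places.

At z = 1.3 mm: the cube is present — its section is the full 22×11 rectangle (perimeter 66.00 mm); the cylinder at (7.5, 9.5) is absent (z outside [1.5, 7.5]); the 15×4.5 cube at (-1.5, 7) contributes its full rectangle (perimeter 39.00 mm); After the difference (first − rest): starting from the 22×11 cube, the 15×4.5 cube at (-1.5, 7) partially overlaps it — only the 54.00 mm² overlap (of its 67.50 mm²) is removed, clipping the outline — boundary = 66.00 mm. Overall, the cross-section is a single solid region. Total boundary length (outer) = 66.00 mm.

66.00 mm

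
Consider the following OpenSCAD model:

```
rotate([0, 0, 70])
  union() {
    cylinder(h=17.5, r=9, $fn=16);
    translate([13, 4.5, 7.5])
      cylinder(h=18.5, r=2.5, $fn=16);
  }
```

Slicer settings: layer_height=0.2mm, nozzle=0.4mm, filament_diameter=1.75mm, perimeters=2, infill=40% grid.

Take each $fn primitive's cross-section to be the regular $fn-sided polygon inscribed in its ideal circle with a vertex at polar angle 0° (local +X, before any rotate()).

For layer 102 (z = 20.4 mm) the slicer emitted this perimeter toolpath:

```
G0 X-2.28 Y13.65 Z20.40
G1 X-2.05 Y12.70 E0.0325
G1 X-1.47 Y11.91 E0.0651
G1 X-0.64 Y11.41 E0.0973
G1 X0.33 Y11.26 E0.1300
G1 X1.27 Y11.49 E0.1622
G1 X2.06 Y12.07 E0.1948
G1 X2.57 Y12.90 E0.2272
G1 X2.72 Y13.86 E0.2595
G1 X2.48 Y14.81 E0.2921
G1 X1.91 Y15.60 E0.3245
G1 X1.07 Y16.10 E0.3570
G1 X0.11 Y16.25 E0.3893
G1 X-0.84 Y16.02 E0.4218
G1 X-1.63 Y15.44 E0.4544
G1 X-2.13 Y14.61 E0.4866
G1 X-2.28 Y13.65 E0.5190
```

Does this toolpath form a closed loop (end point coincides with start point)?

yes

Start point (G0): (-2.28, 13.65). End point (last G1): the path returns to the start — closed.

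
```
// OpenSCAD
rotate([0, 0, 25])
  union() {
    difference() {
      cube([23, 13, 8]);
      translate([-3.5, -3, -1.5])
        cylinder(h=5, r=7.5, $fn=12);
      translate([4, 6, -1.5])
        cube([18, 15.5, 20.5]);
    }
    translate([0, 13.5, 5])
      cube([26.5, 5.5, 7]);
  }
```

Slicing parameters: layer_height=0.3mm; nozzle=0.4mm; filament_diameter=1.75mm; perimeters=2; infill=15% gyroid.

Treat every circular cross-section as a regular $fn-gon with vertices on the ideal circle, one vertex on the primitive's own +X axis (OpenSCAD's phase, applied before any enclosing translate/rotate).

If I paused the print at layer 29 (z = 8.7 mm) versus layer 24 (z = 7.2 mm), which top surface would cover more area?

layer 24 (z = 7.2 mm)

Layer 29 (z = 8.7): the cube is absent (z outside [0, 8]); the cylinder at (-3.5, -3) does not reach this height (z outside [-1.5, 3.5]); the cube at (4, 6) (footprint 18×15.5) is included at this height (area 279.00 mm²); Subtracting the remaining from the first: the first operand is absent here, so nothing remains; the 26.5×5.5 cube at (0, 13.5) contributes its full rectangle (area 145.75 mm²); Taking the union: only the 26.5×5.5 cube at (0, 13.5) is present, so the union is just that shape — area = 145.75 mm²; (whole slice rotated 25° about Z — lengths, areas and connectivity unchanged). So its area = 145.75 mm². Layer 24 (z = 7.2): the cube (footprint 23×13) is included at this height (area 299.00 mm²); the cylinder at (-3.5, -3) is not intersected at this z (z outside [-1.5, 3.5]); the 18×15.5 cube at (4, 6) contributes its full rectangle (area 279.00 mm²); After the difference (first − rest): starting from the 23×13 cube (299.00 mm²), the 18×15.5 cube at (4, 6) partially overlaps it — only the 126.00 mm² overlap (of its 279.00 mm²) is removed, clipping the outline — area = 173.00 mm²; the cube at (0, 13.5) is present — its section is the full 26.5×5.5 rectangle (area 145.75 mm²); Combining (union): the 2 present regions are separate (no shared area or edge), so areas and boundary lengths simply add and each stays a separate island — area = 318.75 mm²; (whole slice rotated 25° about Z — lengths, areas and connectivity unchanged). So its area = 318.75 mm². Layer 24 is larger (318.75 vs 145.75 mm²).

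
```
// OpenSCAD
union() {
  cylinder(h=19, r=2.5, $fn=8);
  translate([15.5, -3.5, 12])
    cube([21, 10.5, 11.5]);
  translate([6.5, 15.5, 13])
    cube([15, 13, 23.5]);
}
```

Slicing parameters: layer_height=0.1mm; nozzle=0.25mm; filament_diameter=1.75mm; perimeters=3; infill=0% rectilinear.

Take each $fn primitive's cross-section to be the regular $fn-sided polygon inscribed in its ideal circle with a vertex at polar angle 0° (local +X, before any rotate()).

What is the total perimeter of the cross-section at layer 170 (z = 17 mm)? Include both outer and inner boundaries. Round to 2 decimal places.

At z = 17 mm: the r=2.5 cylinder gives a regular 8-gon of circumradius 2.5 (constant along its height) (perimeter = 2·8·2.500·sin(180°/8) = 15.31 mm); the cube at (15.5, -3.5) is present — its section is the full 21×10.5 rectangle (perimeter 63.00 mm); the cube at (6.5, 15.5) (footprint 15×13) is included at this height (perimeter 56.00 mm); Combining (union): the 3 present regions are separate (no shared area or edge), so areas and boundary lengths simply add and each stays a separate island — boundary = 134.31 mm. Overall, the cross-section has 3 separate islands. Total boundary length (outer) = 134.31 mm.

134.31 mm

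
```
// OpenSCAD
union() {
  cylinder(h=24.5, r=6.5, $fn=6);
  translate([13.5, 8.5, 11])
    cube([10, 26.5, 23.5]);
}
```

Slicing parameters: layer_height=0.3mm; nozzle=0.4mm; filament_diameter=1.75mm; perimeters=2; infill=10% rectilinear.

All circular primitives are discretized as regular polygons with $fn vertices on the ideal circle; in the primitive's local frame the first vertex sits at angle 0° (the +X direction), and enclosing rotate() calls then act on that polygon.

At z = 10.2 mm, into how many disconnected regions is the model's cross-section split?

At z = 10.2 mm: the r=6.5 cylinder contributes a regular 6-gon of circumradius 6.5; the cube at (13.5, 8.5) does not reach this height (z outside [11, 34.5]); Combining (union): only the r=6.5 cylinder is present, so the union is just that shape — 1 connected region. The result has 1 disconnected region.

1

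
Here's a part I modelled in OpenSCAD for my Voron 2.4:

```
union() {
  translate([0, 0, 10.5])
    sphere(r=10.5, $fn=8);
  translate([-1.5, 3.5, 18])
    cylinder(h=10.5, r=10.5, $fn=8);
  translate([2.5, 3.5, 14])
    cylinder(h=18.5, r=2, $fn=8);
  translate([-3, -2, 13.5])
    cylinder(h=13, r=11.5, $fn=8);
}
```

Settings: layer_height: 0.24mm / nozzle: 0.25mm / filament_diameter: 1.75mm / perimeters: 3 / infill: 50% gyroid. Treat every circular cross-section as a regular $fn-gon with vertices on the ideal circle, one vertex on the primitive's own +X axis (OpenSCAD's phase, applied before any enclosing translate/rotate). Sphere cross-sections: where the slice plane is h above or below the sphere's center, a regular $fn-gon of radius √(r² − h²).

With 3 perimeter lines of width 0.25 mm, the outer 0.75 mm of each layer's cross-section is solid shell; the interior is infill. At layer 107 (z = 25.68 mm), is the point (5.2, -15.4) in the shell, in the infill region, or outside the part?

At z = 25.68 mm: the sphere is not intersected at this z (|z−center|=15.180 > r=10.5); the r=10.5 cylinder at (-1.5, 3.5) contributes a regular 8-gon of circumradius 10.5; the r=2 cylinder at (2.5, 3.5) contributes a regular 8-gon of circumradius 2; the cylinder at (-3, -2): section is a regular 8-gon, circumradius r=11.5; Taking the union: the regions partially overlap (shared area 235.04 mm²), so overlapping operands fuse into one piece — 1 connected region. Overall, the cross-section is a single solid region. The nearest boundary edge runs (5.13, -10.13)→(-3.00, -13.50); distance from the point to it = 4.89 mm. The point is not inside any of the regions above, so it lies outside the cross-section (4.89 mm from the nearest boundary).

outside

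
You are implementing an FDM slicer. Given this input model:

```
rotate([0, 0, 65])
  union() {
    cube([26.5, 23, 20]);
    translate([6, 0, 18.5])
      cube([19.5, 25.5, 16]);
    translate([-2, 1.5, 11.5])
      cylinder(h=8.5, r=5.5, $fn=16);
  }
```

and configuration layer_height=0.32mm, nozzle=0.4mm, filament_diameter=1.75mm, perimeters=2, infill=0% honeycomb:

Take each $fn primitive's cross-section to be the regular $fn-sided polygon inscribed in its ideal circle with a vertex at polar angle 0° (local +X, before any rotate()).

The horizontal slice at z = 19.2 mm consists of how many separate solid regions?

At z = 19.2 mm: the cube (footprint 26.5×23) is included at this height; the cube at (6, 0) is present — its section is the full 19.5×25.5 rectangle; the r=5.5 cylinder at (-2, 1.5) contributes a regular 16-gon of circumradius 5.5; Combining (union): the regions partially overlap (shared area 466.08 mm²), so overlapping operands fuse into one piece — 1 connected region; (rotated 65° about Z; rotation is an isometry so areas/perimeters/island counts are preserved). The result has 1 disconnected region.

1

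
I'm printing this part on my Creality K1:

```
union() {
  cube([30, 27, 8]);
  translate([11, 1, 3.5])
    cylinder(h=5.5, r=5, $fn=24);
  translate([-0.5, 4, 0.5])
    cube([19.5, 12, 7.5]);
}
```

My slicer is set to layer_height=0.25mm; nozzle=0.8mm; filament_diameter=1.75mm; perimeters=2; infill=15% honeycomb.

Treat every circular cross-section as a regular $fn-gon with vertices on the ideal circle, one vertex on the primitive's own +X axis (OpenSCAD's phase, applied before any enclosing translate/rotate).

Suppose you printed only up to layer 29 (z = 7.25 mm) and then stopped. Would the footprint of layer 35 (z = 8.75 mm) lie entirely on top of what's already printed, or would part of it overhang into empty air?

Compare the two slices. At z = 7.25: the cube is present — its section is the full 30×27 rectangle (area 810.00 mm²); the r=5 cylinder at (11, 1) contributes a regular 24-gon of circumradius 5 (area = (24/2)·5.000²·sin(360°/24) = 77.65 mm²); the 19.5×12 cube at (-0.5, 4) contributes its full rectangle (area 234.00 mm²); Merging all regions: the regions partially overlap — summed areas 1121.65 mm² minus the doubly-counted overlap 276.69 mm² gives 844.95 mm² — area = 844.95 mm². At z = 8.75: the cube is not intersected at this z (z outside [0, 8]); the cylinder at (11, 1): section is a regular 24-gon, circumradius r=5 (area = (24/2)·5.000²·sin(360°/24) = 77.65 mm²); the cube at (-0.5, 4) is absent (z outside [0.5, 8]); Taking the union: only the r=5 cylinder at (11, 1) is present, so the union is just that shape — area = 77.65 mm². Checking containment: the cross-section at z = 8.75 is a subset of the cross-section at z = 7.25.

entirely on top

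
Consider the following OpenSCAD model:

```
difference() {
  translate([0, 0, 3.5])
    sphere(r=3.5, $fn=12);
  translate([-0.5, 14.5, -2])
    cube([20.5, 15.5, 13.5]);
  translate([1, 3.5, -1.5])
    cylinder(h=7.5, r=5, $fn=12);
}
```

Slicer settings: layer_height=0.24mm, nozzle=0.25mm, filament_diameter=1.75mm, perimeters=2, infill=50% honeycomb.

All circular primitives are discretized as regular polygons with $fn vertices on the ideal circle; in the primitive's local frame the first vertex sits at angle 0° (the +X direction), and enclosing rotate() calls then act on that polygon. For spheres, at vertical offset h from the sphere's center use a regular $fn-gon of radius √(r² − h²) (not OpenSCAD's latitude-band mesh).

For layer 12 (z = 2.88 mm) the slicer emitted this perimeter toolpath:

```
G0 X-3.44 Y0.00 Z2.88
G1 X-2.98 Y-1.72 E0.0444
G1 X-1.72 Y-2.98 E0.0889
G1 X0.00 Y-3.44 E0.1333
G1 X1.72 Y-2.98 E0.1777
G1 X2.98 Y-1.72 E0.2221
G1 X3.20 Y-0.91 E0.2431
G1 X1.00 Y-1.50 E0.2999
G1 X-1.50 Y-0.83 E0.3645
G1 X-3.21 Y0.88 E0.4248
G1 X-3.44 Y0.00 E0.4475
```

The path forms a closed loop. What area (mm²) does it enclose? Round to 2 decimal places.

Apply the shoelace formula to the sequence of (X, Y) vertices; enclosed area = 12.23 mm².

12.23 mm²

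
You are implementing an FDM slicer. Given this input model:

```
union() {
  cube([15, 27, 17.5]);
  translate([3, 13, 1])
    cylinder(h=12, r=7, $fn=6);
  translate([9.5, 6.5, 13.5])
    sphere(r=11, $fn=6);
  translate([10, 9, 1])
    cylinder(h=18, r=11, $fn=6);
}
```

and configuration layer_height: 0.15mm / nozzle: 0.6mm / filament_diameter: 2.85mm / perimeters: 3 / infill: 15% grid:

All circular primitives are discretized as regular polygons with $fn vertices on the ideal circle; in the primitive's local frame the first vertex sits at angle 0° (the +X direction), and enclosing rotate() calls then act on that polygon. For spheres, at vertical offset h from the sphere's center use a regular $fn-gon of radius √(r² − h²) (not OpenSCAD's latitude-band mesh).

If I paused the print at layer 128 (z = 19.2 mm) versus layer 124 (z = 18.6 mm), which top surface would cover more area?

Layer 128 (z = 19.2): the cube is absent (z outside [0, 17.5]); the cylinder at (3, 13) does not reach this height (z outside [1, 13]); the sphere at (9.5, 6.5): section is a regular 6-gon, circumradius = √(r²−h²) = √(11²−5.7²) = 9.408 (area = (6/2)·9.408²·sin(360°/6) = 229.96 mm²); the cylinder at (10, 9) is absent (z outside [1, 19]); Taking the union: only the r=11 sphere at (9.5, 6.5) is present, so the union is just that shape — area = 229.96 mm². So its area = 229.96 mm². Layer 124 (z = 18.6): the cube is absent (z outside [0, 17.5]); the cylinder at (3, 13) is not intersected at this z (z outside [1, 13]); the r=11 sphere at (9.5, 6.5) slices to a regular 6-gon of circumradius 9.746 (√(r²−h²) with h=5.1 from center) (area = (6/2)·9.746²·sin(360°/6) = 246.79 mm²); the r=11 cylinder at (10, 9) contributes a regular 6-gon of circumradius 11 (area = (6/2)·11.000²·sin(360°/6) = 314.37 mm²); Taking the union: the regions partially overlap — summed areas 561.16 mm² minus the doubly-counted overlap 226.80 mm² gives 334.36 mm² — area = 334.36 mm². So its area = 334.36 mm². Layer 124 is larger (334.36 vs 229.96 mm²).

layer 124 (z = 18.6 mm)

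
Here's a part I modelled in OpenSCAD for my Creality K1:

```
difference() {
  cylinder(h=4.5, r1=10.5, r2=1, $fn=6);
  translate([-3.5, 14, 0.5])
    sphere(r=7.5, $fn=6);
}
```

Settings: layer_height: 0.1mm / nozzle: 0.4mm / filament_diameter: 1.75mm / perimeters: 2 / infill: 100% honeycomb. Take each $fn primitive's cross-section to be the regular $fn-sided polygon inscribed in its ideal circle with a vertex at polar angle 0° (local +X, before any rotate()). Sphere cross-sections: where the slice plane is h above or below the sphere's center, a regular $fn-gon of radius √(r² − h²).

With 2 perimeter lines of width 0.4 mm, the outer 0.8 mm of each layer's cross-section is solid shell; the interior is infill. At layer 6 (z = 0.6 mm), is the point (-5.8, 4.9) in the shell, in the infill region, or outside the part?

shell

At z = 0.6 mm: the cone: at t=0.133 of its height the radius interpolates to r₁+(r₂−r₁)t = 9.233, giving a regular 6-gon of that circumradius; the r=7.5 sphere at (-3.5, 14) slices to a regular 6-gon of circumradius 7.499 (√(r²−h²) with h=0.1 from center); After the difference (first − rest): starting from the cone, the r=7.5 sphere at (-3.5, 14) partially overlaps it — only the 2.53 mm² overlap (of its 146.12 mm²) is removed, clipping the outline — 1 connected region. Overall, the cross-section is a single solid region. The nearest boundary edge runs (-9.23, 0.00)→(-4.90, 7.51); distance from the point to it = 0.52 mm. The point is inside the cross-section, 0.52 mm from the nearest boundary — within the 0.8 mm shell band (2 × 0.4).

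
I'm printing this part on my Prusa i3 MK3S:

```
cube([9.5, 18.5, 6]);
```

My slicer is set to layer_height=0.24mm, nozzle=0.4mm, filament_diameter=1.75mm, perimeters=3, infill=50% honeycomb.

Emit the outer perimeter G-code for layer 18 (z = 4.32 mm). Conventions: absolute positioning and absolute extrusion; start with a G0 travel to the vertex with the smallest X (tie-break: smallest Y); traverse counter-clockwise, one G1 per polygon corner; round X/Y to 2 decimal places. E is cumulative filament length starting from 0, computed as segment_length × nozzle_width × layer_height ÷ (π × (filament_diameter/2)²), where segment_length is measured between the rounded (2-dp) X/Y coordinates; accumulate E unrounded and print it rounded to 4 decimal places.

At z = 4.32 mm: the cube (footprint 9.5×18.5) is included at this height. The outline is a single polygon with 4 vertices. Extrusion per mm of travel: 0.4 × 0.24 / (π × 0.875²) = 0.039912. Accumulating E over each segment gives final E = 2.2351.

G0 X0.00 Y0.00 Z4.32
G1 X9.50 Y0.00 E0.3792
G1 X9.50 Y18.50 E1.1175
G1 X0.00 Y18.50 E1.4967
G1 X0.00 Y0.00 E2.2351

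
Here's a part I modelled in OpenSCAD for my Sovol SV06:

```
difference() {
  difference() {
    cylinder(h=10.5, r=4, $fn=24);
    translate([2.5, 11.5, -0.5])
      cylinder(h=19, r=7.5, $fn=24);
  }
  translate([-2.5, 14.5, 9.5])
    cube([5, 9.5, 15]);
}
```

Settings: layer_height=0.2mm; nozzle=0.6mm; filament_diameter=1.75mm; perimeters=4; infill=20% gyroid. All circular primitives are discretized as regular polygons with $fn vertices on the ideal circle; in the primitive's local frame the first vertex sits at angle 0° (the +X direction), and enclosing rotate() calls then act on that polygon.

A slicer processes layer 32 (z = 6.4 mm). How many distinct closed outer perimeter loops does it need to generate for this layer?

At z = 6.4 mm: the r=4 cylinder contributes a regular 24-gon of circumradius 4; the r=7.5 cylinder at (2.5, 11.5) contributes a regular 24-gon of circumradius 7.5; Taking the first minus the rest: starting from the r=4 cylinder, the r=7.5 cylinder at (2.5, 11.5) misses the remaining region (no effect) — 1 connected region; the cube at (-2.5, 14.5) is not intersected at this z (z outside [9.5, 24.5]); After the difference (first − rest): none of the subtracted shapes is present at this height, so the result so far is unchanged — 1 connected region. The result has 1 disconnected region.

1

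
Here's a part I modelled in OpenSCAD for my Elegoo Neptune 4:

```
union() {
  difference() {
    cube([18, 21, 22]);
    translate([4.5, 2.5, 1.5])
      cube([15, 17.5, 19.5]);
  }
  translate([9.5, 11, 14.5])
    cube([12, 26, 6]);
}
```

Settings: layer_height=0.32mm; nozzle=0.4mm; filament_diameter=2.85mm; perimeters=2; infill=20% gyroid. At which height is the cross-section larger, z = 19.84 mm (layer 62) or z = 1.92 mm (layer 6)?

Layer 62 (z = 19.84): the cube (footprint 18×21) is included at this height (area 378.00 mm²); the cube at (4.5, 2.5) (footprint 15×17.5) is included at this height (area 262.50 mm²); Subtracting the remaining from the first: starting from the 18×21 cube (378.00 mm²), the 15×17.5 cube at (4.5, 2.5) partially overlaps it — only the 236.25 mm² overlap (of its 262.50 mm²) is removed, clipping the outline — area = 141.75 mm²; the 12×26 cube at (9.5, 11) contributes its full rectangle (area 312.00 mm²); Merging all regions: the regions partially overlap — summed areas 453.75 mm² minus the doubly-counted overlap 8.50 mm² gives 445.25 mm² — area = 445.25 mm². So its area = 445.25 mm². Layer 6 (z = 1.92): the cube is present — its section is the full 18×21 rectangle (area 378.00 mm²); the cube at (4.5, 2.5) is present — its section is the full 15×17.5 rectangle (area 262.50 mm²); Subtracting the remaining from the first: starting from the 18×21 cube (378.00 mm²), the 15×17.5 cube at (4.5, 2.5) partially overlaps it — only the 236.25 mm² overlap (of its 262.50 mm²) is removed, clipping the outline — area = 141.75 mm²; the cube at (9.5, 11) is not intersected at this z (z outside [14.5, 20.5]); Taking the union: only that combined region is present, so the union is just that shape — area = 141.75 mm². So its area = 141.75 mm². Layer 62 is larger (445.25 vs 141.75 mm²).

layer 62 (z = 19.84 mm)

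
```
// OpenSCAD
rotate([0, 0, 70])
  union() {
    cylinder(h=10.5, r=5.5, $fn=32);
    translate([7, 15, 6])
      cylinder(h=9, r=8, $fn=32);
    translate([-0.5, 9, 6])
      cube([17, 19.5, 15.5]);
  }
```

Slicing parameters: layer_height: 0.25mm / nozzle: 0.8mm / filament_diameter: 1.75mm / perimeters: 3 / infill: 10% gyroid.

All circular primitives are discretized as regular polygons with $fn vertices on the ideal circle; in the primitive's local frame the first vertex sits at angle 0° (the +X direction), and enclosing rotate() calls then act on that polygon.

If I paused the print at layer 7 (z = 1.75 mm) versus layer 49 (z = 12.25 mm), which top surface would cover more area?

layer 49 (z = 12.25 mm)

Layer 7 (z = 1.75): the r=5.5 cylinder gives a regular 32-gon of circumradius 5.5 (constant along its height) (area = (32/2)·5.500²·sin(360°/32) = 94.42 mm²); the cylinder at (7, 15) is not intersected at this z (z outside [6, 15]); the cube at (-0.5, 9) is absent (z outside [6, 21.5]); Combining (union): only the r=5.5 cylinder is present, so the union is just that shape — area = 94.42 mm²; (rotated 70° about Z; rotation is an isometry so areas/perimeters/island counts are preserved). So its area = 94.42 mm². Layer 49 (z = 12.25): the cylinder is not intersected at this z (z outside [0, 10.5]); the r=8 cylinder at (7, 15) contributes a regular 32-gon of circumradius 8 (area = (32/2)·8.000²·sin(360°/32) = 199.77 mm²); the cube at (-0.5, 9) is present — its section is the full 17×19.5 rectangle (area 331.50 mm²); Combining (union): the regions partially overlap — summed areas 531.27 mm² minus the doubly-counted overlap 183.85 mm² gives 347.42 mm² — area = 347.42 mm²; (whole slice rotated 70° about Z — lengths, areas and connectivity unchanged). So its area = 347.42 mm². Layer 49 is larger (347.42 vs 94.42 mm²).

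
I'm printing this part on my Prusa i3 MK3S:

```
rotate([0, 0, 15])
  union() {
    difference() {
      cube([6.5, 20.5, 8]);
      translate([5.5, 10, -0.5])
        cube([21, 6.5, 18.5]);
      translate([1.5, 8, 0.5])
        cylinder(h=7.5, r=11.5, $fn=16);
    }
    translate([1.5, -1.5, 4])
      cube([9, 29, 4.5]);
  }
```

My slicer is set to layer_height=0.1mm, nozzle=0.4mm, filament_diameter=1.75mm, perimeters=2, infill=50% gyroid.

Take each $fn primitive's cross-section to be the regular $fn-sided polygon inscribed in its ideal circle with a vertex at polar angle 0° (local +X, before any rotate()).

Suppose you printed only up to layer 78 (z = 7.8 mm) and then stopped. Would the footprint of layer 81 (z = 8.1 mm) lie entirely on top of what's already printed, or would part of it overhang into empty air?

entirely on top

Compare the two slices. At z = 7.8: the 6.5×20.5 cube contributes its full rectangle (area 133.25 mm²); the cube at (5.5, 10) is present — its section is the full 21×6.5 rectangle (area 136.50 mm²); the r=11.5 cylinder at (1.5, 8) contributes a regular 16-gon of circumradius 11.5 (area = (16/2)·11.500²·sin(360°/16) = 404.88 mm²); Subtracting the remaining from the first: starting from the 6.5×20.5 cube (133.25 mm²), the 21×6.5 cube at (5.5, 10) partially overlaps it — only the 6.50 mm² overlap (of its 136.50 mm²) is removed, clipping the outline; the r=11.5 cylinder at (1.5, 8) partially overlaps it — only the 117.46 mm² overlap (of its 404.88 mm²) is removed, clipping the outline — area = 9.29 mm²; the cube at (1.5, -1.5) (footprint 9×29) is included at this height (area 261.00 mm²); Merging all regions: the regions partially overlap — summed areas 270.29 mm² minus the doubly-counted overlap 7.57 mm² gives 262.72 mm² — area = 262.72 mm²; (whole slice rotated 15° about Z — lengths, areas and connectivity unchanged). At z = 8.1: the cube is absent (z outside [0, 8]); the 21×6.5 cube at (5.5, 10) contributes its full rectangle (area 136.50 mm²); the cylinder at (1.5, 8) does not reach this height (z outside [0.5, 8]); Taking the first minus the rest: the first operand is absent here, so nothing remains; the 9×29 cube at (1.5, -1.5) contributes its full rectangle (area 261.00 mm²); Taking the union: only the 9×29 cube at (1.5, -1.5) is present, so the union is just that shape — area = 261.00 mm²; (whole slice rotated 15° about Z — lengths, areas and connectivity unchanged). Checking containment: the cross-section at z = 8.1 is a subset of the cross-section at z = 7.8.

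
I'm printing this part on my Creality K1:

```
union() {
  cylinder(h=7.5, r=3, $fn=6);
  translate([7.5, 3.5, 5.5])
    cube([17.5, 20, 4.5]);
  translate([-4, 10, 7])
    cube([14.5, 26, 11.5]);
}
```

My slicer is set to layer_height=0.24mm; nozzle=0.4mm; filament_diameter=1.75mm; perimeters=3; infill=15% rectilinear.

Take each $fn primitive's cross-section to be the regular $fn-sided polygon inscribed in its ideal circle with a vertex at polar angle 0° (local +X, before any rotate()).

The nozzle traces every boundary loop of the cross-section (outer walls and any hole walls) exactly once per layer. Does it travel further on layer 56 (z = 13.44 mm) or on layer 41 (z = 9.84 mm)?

Layer 56 (z = 13.44): the cylinder does not reach this height (z outside [0, 7.5]); the cube at (7.5, 3.5) is not intersected at this z (z outside [5.5, 10]); the 14.5×26 cube at (-4, 10) contributes its full rectangle (perimeter 81.00 mm); Taking the union: only the 14.5×26 cube at (-4, 10) is present, so the union is just that shape — boundary = 81.00 mm. So its perimeter = 81.00 mm. Layer 41 (z = 9.84): the cylinder is not intersected at this z (z outside [0, 7.5]); the 17.5×20 cube at (7.5, 3.5) contributes its full rectangle (perimeter 75.00 mm); the cube at (-4, 10) (footprint 14.5×26) is included at this height (perimeter 81.00 mm); Merging all regions: the regions partially overlap (shared area 40.50 mm²), so the edge portions inside another operand are dropped and the merged outline is re-measured after clipping — boundary = 123.00 mm. So its perimeter = 123.00 mm. Layer 41 is larger (123.00 vs 81.00 mm).

layer 41 (z = 9.84 mm)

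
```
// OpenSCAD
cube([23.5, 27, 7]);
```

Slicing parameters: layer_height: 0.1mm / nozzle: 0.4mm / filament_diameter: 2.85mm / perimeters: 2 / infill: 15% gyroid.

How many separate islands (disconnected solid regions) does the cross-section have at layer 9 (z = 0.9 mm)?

At z = 0.9 mm: the 23.5×27 cube contributes its full rectangle. Overall, the cross-section is a single solid region. Island count = 1.

1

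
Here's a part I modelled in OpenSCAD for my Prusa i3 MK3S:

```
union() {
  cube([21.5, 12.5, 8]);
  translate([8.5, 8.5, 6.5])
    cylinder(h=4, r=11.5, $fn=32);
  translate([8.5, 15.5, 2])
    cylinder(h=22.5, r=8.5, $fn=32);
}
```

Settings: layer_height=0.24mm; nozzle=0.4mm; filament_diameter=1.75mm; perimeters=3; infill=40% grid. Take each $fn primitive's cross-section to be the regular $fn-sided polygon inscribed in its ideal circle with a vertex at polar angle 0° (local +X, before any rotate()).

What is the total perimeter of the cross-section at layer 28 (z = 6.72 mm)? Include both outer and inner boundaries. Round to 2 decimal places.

At z = 6.72 mm: the cube is present — its section is the full 21.5×12.5 rectangle (perimeter 68.00 mm); the r=11.5 cylinder at (8.5, 8.5) gives a regular 32-gon of circumradius 11.5 (constant along its height) (perimeter = 2·32·11.500·sin(180°/32) = 72.14 mm); the r=8.5 cylinder at (8.5, 15.5) contributes a regular 32-gon of circumradius 8.5 (perimeter = 2·32·8.500·sin(180°/32) = 53.32 mm); Merging all regions: the regions partially overlap (shared area 407.28 mm²), so the edge portions inside another operand are dropped and the merged outline is re-measured after clipping — boundary = 85.14 mm. Overall, the cross-section is a single solid region. Total boundary length (outer) = 85.14 mm.

85.14 mm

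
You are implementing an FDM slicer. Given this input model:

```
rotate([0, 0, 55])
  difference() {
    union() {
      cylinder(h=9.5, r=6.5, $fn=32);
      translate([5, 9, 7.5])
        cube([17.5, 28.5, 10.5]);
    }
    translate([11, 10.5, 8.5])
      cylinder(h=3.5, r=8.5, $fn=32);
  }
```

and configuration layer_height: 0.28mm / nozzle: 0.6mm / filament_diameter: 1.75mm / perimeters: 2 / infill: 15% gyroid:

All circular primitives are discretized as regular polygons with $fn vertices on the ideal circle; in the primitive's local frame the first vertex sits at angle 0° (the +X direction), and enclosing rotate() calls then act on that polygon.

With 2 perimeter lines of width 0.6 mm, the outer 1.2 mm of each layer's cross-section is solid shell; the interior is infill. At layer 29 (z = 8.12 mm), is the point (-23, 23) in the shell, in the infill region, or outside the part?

At z = 8.12 mm: the cylinder: section is a regular 32-gon, circumradius r=6.5; the cube at (5, 9) is present — its section is the full 17.5×28.5 rectangle; Combining (union): the 2 present regions are separate (no shared area or edge), so areas and boundary lengths simply add and each stays a separate island — 2 connected regions; the cylinder at (11, 10.5) is not intersected at this z (z outside [8.5, 12]); Subtracting the remaining from the first: none of the subtracted shapes is present at this height, so the result so far is unchanged — 2 connected regions; (rotated 55° about Z; rotation is an isometry so areas/perimeters/island counts are preserved). Overall, the cross-section has 2 separate islands. Undo the 55° rotation: the query point maps to (5.648, 32.033) in the un-rotated model frame. The nearest boundary edge runs (5.00, 9.00)→(5.00, 37.50); distance from the point to it = 0.65 mm. (Shell/infill is judged within the island containing the point — the largest one.) The point is inside the cross-section, 0.65 mm from the nearest boundary — within the 1.2 mm shell band (2 × 0.6).

shell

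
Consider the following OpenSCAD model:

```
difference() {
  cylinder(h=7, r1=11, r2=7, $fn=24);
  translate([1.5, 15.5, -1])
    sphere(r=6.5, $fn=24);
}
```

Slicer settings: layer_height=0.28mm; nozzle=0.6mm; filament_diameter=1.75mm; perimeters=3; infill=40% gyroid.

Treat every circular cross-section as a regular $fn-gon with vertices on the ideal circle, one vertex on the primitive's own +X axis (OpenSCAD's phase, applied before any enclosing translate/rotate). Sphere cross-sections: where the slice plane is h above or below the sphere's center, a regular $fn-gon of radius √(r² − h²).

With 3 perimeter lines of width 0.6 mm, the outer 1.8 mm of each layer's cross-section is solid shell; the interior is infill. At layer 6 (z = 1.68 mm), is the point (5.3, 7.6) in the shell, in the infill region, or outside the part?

At z = 1.68 mm: the cone: at t=0.240 of its height the radius interpolates to r₁+(r₂−r₁)t = 10.040, giving a regular 24-gon of that circumradius; the r=6.5 sphere at (1.5, 15.5) contributes a regular 24-gon of circumradius √(6.5²−2.68²) = 5.922; Subtracting the remaining from the first: starting from the cone, the r=6.5 sphere at (1.5, 15.5) partially overlaps it — only the 0.60 mm² overlap (of its 108.91 mm²) is removed, clipping the outline — 1 connected region. Overall, the cross-section is a single solid region. The nearest boundary edge runs (5.02, 8.69)→(7.10, 7.10); distance from the point to it = 0.70 mm. The point is inside the cross-section, 0.70 mm from the nearest boundary — within the 1.8 mm shell band (3 × 0.6).

shell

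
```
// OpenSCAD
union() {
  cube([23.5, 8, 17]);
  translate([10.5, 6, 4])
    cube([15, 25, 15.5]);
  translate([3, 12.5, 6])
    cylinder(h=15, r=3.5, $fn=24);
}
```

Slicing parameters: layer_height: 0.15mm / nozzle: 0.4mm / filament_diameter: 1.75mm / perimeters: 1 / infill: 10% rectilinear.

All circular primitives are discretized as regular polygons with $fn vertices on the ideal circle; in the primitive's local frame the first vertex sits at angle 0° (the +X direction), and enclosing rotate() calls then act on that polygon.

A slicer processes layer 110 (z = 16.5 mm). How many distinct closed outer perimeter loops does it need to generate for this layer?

At z = 16.5 mm: the cube (footprint 23.5×8) is included at this height; the cube at (10.5, 6) is present — its section is the full 15×25 rectangle; the r=3.5 cylinder at (3, 12.5) contributes a regular 24-gon of circumradius 3.5; Taking the union: the regions partially overlap (shared area 26.00 mm²), so overlapping operands fuse into one piece — 2 connected regions. The result has 2 disconnected regions.

2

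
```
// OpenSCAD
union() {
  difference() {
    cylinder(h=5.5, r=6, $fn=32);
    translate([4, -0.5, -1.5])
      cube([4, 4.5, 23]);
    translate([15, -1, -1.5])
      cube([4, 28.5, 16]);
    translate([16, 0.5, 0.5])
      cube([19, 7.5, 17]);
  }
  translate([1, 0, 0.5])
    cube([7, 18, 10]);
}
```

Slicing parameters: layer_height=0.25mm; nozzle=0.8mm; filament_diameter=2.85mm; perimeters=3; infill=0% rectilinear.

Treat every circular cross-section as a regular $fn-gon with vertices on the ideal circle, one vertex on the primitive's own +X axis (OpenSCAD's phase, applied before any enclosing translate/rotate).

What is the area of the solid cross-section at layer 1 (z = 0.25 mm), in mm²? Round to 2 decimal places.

105.39 mm²

At z = 0.25 mm: the r=6 cylinder contributes a regular 32-gon of circumradius 6 (area = (32/2)·6.000²·sin(360°/32) = 112.37 mm²); the 4×4.5 cube at (4, -0.5) contributes its full rectangle (area 18.00 mm²); the cube at (15, -1) (footprint 4×28.5) is included at this height (area 114.00 mm²); the cube at (16, 0.5) does not reach this height (z outside [0.5, 17.5]); Taking the first minus the rest: starting from the r=6 cylinder (112.37 mm²), the 4×4.5 cube at (4, -0.5) partially overlaps it — only the 6.98 mm² overlap (of its 18.00 mm²) is removed, clipping the outline; the 4×28.5 cube at (15, -1) misses the remaining region (no effect) — area = 105.39 mm²; the cube at (1, 0) is not intersected at this z (z outside [0.5, 10.5]); Merging all regions: only that combined region is present, so the union is just that shape — area = 105.39 mm². Overall, the cross-section is a single solid region. Net area = 105.39 mm².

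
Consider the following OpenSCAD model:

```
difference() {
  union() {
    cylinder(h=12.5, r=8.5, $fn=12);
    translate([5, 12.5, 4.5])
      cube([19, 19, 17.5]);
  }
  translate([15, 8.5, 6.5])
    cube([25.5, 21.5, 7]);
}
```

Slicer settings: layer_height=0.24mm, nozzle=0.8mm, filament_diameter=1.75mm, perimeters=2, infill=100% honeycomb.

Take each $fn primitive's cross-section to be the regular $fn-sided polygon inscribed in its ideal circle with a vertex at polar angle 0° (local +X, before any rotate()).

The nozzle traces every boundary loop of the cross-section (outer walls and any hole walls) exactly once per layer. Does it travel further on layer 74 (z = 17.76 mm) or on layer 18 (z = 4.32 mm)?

Layer 74 (z = 17.76): the cylinder is not intersected at this z (z outside [0, 12.5]); the cube at (5, 12.5) (footprint 19×19) is included at this height (perimeter 76.00 mm); Merging all regions: only the 19×19 cube at (5, 12.5) is present, so the union is just that shape — boundary = 76.00 mm; the cube at (15, 8.5) is not intersected at this z (z outside [6.5, 13.5]); Subtracting the remaining from the first: none of the subtracted shapes is present at this height, so the result so far is unchanged — boundary = 76.00 mm. So its perimeter = 76.00 mm. Layer 18 (z = 4.32): the r=8.5 cylinder contributes a regular 12-gon of circumradius 8.5 (perimeter = 2·12·8.500·sin(180°/12) = 52.80 mm); the cube at (5, 12.5) does not reach this height (z outside [4.5, 22]); Combining (union): only the r=8.5 cylinder is present, so the union is just that shape — boundary = 52.80 mm; the cube at (15, 8.5) is not intersected at this z (z outside [6.5, 13.5]); After the difference (first − rest): none of the subtracted shapes is present at this height, so that combined region is unchanged — boundary = 52.80 mm. So its perimeter = 52.80 mm. Layer 74 is larger (76.00 vs 52.80 mm).

layer 74 (z = 17.76 mm)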